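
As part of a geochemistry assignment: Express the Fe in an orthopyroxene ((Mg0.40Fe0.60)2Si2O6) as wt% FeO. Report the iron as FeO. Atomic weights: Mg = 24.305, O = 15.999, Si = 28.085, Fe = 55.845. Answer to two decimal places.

Molar mass of (Mg0.40Fe0.60)2Si2O6 = 0.80·24.305 + 1.20·55.845 + 2·28.085 + 6·15.999 = 238.622 g/mol.
Each formula unit contains 1.20 Fe, equivalent to 1.20/1 = 1.2000 mol FeO.
M(FeO) = 1×55.845 + 1×15.999 = 71.844 g/mol.
Mass of FeO per formula unit = 1.2000 × 71.844 = 86.213 g.
FeO wt% = 86.213 / 238.622 × 100 = 36.13%.

36.13 wt%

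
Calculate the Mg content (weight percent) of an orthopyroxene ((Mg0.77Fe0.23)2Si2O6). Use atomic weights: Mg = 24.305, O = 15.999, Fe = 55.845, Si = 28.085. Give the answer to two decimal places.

Molar mass of (Mg0.77Fe0.23)2Si2O6: 1.54×24.305 + 0.46×55.845 + 2×28.085 + 6×15.999 = 215.282 g/mol.
Mass of Mg per formula unit: 1.54 × 24.305 = 37.430 g.
Weight fraction Mg = 37.430 / 215.282 = 0.1739.

17.39 weight percent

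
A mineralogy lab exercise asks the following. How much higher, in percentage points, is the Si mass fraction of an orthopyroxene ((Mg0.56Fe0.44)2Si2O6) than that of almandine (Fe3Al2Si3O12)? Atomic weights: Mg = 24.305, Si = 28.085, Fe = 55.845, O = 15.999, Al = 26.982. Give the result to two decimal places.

Si in (Mg0.56Fe0.44)2Si2O6: molar mass 228.529 g/mol; 2×28.085 = 56.170 g → 24.58 wt%.
Si in Fe3Al2Si3O12: molar mass 497.742 g/mol; 3×28.085 = 84.255 g → 16.93 wt%.
Difference = 24.58 − 16.93 = 7.65 percentage points.

7.65 percentage points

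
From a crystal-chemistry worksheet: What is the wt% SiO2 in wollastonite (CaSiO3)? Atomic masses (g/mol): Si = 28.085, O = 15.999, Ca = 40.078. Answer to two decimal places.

51.72 wt%

Formula mass = 116.160 g/mol.
1 Si → 1.0000 mol SiO2 per formula unit; M(SiO2) = 60.083, so SiO2 mass = 60.083 g.
60.083/116.160 × 100 = 51.72 wt%.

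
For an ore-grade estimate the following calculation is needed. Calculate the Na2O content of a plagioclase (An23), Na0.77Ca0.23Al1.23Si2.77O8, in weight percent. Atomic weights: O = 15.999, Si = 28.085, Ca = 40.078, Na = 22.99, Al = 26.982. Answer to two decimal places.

8.97 wt%

Molar mass of Na0.77Ca0.23Al1.23Si2.77O8 = 0.77*22.99 + 0.23*40.078 + 1.23*26.982 + 2.77*28.085 + 8*15.999 = 265.896 g/mol.
Each formula unit contains 0.77 Na, equivalent to 0.77/2 = 0.3850 mol Na2O.
M(Na2O) = 2×22.99 + 1×15.999 = 61.979 g/mol.
Mass of Na2O per formula unit = 0.3850 × 61.979 = 23.862 g.
Na2O wt% = 23.862 / 265.896 × 100 = 8.97%.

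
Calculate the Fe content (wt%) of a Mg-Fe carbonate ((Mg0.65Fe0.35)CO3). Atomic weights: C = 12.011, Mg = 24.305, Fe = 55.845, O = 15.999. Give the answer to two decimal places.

20.50 wt%

Molar mass of (Mg0.65Fe0.35)CO3: 0.65*24.305 + 0.35*55.845 + 1*12.011 + 3*15.999 = 95.352 g/mol.
Mass of Fe per formula unit: 0.35 × 55.845 = 19.546 g.
Weight fraction Fe = 19.546 / 95.352 = 0.2050.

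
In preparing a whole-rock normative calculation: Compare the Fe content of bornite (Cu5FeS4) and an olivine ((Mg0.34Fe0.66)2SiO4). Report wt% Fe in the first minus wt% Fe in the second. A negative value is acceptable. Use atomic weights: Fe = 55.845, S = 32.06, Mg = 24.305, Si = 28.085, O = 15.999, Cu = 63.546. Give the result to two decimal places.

-29.30 percentage points

First mineral: 55.845 g Fe in 501.815 g formula = 11.13 wt% Fe.
Second mineral: 73.715 g Fe in 182.324 g formula = 40.43 wt% Fe.
11.13% − 40.43% gives a difference of -29.30 percentage points.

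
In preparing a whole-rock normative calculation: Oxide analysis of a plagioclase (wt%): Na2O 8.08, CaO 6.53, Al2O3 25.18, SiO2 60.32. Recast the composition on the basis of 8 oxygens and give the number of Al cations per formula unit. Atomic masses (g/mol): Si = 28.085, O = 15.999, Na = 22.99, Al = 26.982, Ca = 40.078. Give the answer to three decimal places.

1.319 Al apfu

Na2O (M=61.979): mol = 0.13037; Na = 0.26074, O = 0.13037.
CaO (M=56.077): mol = 0.11645; Ca = 0.11645, O = 0.11645.
Al2O3 (M=101.961): mol = 0.24696; Al = 0.49392, O = 0.74088.
SiO2 (M=60.083): mol = 1.00394; Si = 1.00394, O = 2.00788.
ΣO = 2.99558; factor = 8/ΣO = 2.67060.
Al apfu = 0.49392 × 2.67060 = 1.319.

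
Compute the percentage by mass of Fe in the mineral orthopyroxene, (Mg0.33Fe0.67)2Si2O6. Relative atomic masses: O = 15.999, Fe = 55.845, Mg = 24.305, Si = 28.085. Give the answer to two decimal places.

Formula mass = 0.66·24.305 + 1.34·55.845 + 2·28.085 + 6·15.999 = 243.038 g/mol, of which 74.832 g is Fe.
So Fe makes up 74.832/243.038 = 0.3079 of the mass, i.e. 30.79%.

30.79 mass %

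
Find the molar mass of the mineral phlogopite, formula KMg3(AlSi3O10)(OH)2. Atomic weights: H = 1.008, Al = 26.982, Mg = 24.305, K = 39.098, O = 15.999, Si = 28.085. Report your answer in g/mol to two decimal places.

417.25 g/mol

K: 1 × 39.098 = 39.0980
Mg: 3 × 24.305 = 72.9150
Al: 1 × 26.982 = 26.9820
Si: 3 × 28.085 = 84.2550
O: 12 × 15.999 = 191.9880
H: 2 × 1.008 = 2.0160
Summing the contributions gives the formula mass.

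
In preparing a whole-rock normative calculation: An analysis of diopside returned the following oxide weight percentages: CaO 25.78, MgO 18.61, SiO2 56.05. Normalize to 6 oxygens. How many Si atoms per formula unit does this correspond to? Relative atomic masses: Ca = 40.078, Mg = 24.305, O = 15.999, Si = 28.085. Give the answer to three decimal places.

2.008 Si apfu

CaO (M=56.077): mol = 0.45973; Ca = 0.45973, O = 0.45973.
MgO (M=40.304): mol = 0.46174; Mg = 0.46174, O = 0.46174.
SiO2 (M=60.083): mol = 0.93288; Si = 0.93288, O = 1.86576.
ΣO = 2.78723; factor = 6/ΣO = 2.15267.
Si apfu = 0.93288 × 2.15267 = 2.008.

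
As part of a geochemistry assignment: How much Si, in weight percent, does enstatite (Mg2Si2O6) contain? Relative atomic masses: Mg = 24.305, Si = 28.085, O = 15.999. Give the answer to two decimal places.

M(Mg2Si2O6) = 200.774 g/mol.
Si contributes 2 × 28.085 = 56.170 g per mole.
56.170/200.774 = 0.2798 → 27.98%.

27.98 weight percent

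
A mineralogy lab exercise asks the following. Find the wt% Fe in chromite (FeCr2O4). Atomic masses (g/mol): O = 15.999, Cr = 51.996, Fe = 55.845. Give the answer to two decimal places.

Formula mass = 1·55.845 + 2·51.996 + 4·15.999 = 223.833 g/mol, of which 55.845 g is Fe.
So Fe makes up 55.845/223.833 = 0.2495 of the mass, i.e. 24.95%.

24.95 mass %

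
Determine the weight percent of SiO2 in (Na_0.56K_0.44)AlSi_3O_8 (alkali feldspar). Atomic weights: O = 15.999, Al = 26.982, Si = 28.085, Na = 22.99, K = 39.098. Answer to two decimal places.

66.93 wt%

M((Na_0.56K_0.44)AlSi_3O_8) = 269.307 g/mol; M(SiO2) = 60.083 g/mol.
Moles SiO2 per formula unit = 3 Si ÷ 1 = 3.0000.
SiO2 fraction = (3.0000 × 60.083) / 269.307 = 180.249/269.307 = 0.6693.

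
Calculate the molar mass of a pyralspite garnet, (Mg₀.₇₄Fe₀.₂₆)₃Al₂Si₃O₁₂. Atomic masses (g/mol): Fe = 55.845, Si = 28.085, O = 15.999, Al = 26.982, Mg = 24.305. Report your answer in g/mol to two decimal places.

Mg: 2.22 × 24.305 = 53.9571
Fe: 0.78 × 55.845 = 43.5591
Al: 2 × 26.982 = 53.9640
Si: 3 × 28.085 = 84.2550
O: 12 × 15.999 = 191.9880
Summing the contributions gives the formula mass.

427.72 g/mol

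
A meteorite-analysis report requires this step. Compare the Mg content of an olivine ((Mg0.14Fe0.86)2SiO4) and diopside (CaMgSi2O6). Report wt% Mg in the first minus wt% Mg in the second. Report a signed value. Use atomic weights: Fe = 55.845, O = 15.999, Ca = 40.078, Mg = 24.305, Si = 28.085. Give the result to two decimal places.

-7.73 percentage points

First mineral: 6.805 g Mg in 194.940 g formula = 3.49 wt% Mg.
Second mineral: 24.305 g Mg in 216.547 g formula = 11.22 wt% Mg.
3.49% − 11.22% gives a difference of -7.73 percentage points.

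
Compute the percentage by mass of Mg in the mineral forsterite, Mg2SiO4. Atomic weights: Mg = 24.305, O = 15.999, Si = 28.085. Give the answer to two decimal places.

Molar mass of Mg2SiO4: 2*24.305 + 1*28.085 + 4*15.999 = 140.691 g/mol.
Mass of Mg per formula unit: 2 × 24.305 = 48.610 g.
Weight fraction Mg = 48.610 / 140.691 = 0.3455.

34.55 mass %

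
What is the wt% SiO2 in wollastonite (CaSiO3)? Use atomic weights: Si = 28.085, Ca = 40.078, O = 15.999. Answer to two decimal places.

51.72 wt%

Molar mass of CaSiO3 = 1×40.078 + 1×28.085 + 3×15.999 = 116.160 g/mol.
Each formula unit contains 1 Si, equivalent to 1/1 = 1.0000 mol SiO2.
M(SiO2) = 1×28.085 + 2×15.999 = 60.083 g/mol.
Mass of SiO2 per formula unit = 1.0000 × 60.083 = 60.083 g.
SiO2 wt% = 60.083 / 116.160 × 100 = 51.72%.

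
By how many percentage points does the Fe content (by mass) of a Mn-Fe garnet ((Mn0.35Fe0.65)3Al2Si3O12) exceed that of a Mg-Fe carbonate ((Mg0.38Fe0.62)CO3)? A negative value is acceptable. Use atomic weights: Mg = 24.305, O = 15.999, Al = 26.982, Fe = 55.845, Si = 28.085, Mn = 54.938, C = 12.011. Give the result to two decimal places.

-11.41 percentage points

M((Mn0.35Fe0.65)3Al2Si3O12) = 496.790 g/mol, so wt% Fe = 108.898/496.790 × 100 = 21.92%.
M((Mg0.38Fe0.62)CO3) = 103.868 g/mol, so wt% Fe = 34.624/103.868 × 100 = 33.33%.
21.92 − 33.33 = -11.41 pp.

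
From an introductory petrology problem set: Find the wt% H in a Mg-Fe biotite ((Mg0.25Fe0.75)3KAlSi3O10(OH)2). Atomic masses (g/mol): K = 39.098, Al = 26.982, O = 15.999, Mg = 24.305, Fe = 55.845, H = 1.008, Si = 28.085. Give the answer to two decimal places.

0.41 weight percent

M((Mg0.25Fe0.75)3KAlSi3O10(OH)2) = 488.219 g/mol.
H contributes 2 × 1.008 = 2.016 g per mole.
2.016/488.219 = 0.0041 → 0.41%.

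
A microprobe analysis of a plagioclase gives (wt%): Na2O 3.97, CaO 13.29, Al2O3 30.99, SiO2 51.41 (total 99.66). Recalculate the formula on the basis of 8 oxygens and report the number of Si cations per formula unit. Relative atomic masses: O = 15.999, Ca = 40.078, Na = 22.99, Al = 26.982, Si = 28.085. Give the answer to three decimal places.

3.97 wt% Na2O ÷ 61.979 g/mol = 0.06405 mol, giving 0.12810 Na and 0.06405 O.
13.29 wt% CaO ÷ 56.077 g/mol = 0.23700 mol, giving 0.23700 Ca and 0.23700 O.
30.99 wt% Al2O3 ÷ 101.961 g/mol = 0.30394 mol, giving 0.60788 Al and 0.91182 O.
51.41 wt% SiO2 ÷ 60.083 g/mol = 0.85565 mol, giving 0.85565 Si and 1.71130 O.
Oxygen sums to 2.92417; scaling by 8/2.92417 = 2.73582 puts the formula on 8 O.
Si: 0.85565 × 2.73582 = 2.341 atoms per formula unit.

2.341 Si apfu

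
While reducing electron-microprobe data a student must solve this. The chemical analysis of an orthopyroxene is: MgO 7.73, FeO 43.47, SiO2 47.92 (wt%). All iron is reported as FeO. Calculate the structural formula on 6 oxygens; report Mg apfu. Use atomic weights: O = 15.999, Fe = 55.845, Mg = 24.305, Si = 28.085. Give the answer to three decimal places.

MgO (M=40.304): mol = 0.19179; Mg = 0.19179, O = 0.19179.
FeO (M=71.844): mol = 0.60506; Fe = 0.60506, O = 0.60506.
SiO2 (M=60.083): mol = 0.79756; Si = 0.79756, O = 1.59512.
ΣO = 2.39197; factor = 6/ΣO = 2.50839.
Mg apfu = 0.19179 × 2.50839 = 0.481.

0.481 Mg apfu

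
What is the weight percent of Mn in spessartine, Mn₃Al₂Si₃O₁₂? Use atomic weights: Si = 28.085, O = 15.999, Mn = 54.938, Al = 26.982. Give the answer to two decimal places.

33.29 weight percent

M(Mn₃Al₂Si₃O₁₂) = 495.021 g/mol.
Mn contributes 3 × 54.938 = 164.814 g per mole.
164.814/495.021 = 0.3329 → 33.29%.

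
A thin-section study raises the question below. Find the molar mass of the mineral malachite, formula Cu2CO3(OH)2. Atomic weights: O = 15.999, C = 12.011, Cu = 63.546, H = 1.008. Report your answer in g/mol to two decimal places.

221.11 g/mol

Cu: 2 × 63.546 = 127.0920
C: 1 × 12.011 = 12.0110
O: 5 × 15.999 = 79.9950
H: 2 × 1.008 = 2.0160
Summing the contributions gives the formula mass.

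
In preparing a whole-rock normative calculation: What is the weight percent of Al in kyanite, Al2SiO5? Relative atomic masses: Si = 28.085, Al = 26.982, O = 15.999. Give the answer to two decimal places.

M(Al2SiO5) = 162.044 g/mol.
Al contributes 2 × 26.982 = 53.964 g per mole.
53.964/162.044 = 0.3330 → 33.30%.

33.30 mass %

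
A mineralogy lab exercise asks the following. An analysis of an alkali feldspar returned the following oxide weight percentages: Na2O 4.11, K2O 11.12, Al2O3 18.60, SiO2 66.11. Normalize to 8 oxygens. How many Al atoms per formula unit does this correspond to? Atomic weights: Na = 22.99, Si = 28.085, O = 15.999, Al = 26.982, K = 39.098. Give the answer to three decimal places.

0.995 Al apfu

4.11 wt% Na2O ÷ 61.979 g/mol = 0.06631 mol, giving 0.13262 Na and 0.06631 O.
11.12 wt% K2O ÷ 94.195 g/mol = 0.11805 mol, giving 0.23610 K and 0.11805 O.
18.60 wt% Al2O3 ÷ 101.961 g/mol = 0.18242 mol, giving 0.36484 Al and 0.54726 O.
66.11 wt% SiO2 ÷ 60.083 g/mol = 1.10031 mol, giving 1.10031 Si and 2.20062 O.
Oxygen sums to 2.93224; scaling by 8/2.93224 = 2.72829 puts the formula on 8 O.
Al: 0.36484 × 2.72829 = 0.995 atoms per formula unit.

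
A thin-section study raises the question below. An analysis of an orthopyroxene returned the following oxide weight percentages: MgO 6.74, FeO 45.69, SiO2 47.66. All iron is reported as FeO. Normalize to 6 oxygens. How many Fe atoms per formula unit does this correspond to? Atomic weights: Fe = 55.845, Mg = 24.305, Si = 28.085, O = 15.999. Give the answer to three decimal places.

1.597 Fe apfu

6.74 wt% MgO ÷ 40.304 g/mol = 0.16723 mol, giving 0.16723 Mg and 0.16723 O.
45.69 wt% FeO ÷ 71.844 g/mol = 0.63596 mol, giving 0.63596 Fe and 0.63596 O.
47.66 wt% SiO2 ÷ 60.083 g/mol = 0.79324 mol, giving 0.79324 Si and 1.58648 O.
Oxygen sums to 2.38967; scaling by 6/2.38967 = 2.51081 puts the formula on 6 O.
Fe: 0.63596 × 2.51081 = 1.597 atoms per formula unit.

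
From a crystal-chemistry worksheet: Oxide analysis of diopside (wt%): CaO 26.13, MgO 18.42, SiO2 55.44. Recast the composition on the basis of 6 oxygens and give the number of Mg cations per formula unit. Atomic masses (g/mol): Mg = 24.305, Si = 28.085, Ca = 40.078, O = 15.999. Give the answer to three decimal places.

0.991 Mg apfu

26.13 wt% CaO ÷ 56.077 g/mol = 0.46597 mol, giving 0.46597 Ca and 0.46597 O.
18.42 wt% MgO ÷ 40.304 g/mol = 0.45703 mol, giving 0.45703 Mg and 0.45703 O.
55.44 wt% SiO2 ÷ 60.083 g/mol = 0.92272 mol, giving 0.92272 Si and 1.84544 O.
Oxygen sums to 2.76844; scaling by 6/2.76844 = 2.16729 puts the formula on 6 O.
Mg: 0.45703 × 2.16729 = 0.991 atoms per formula unit.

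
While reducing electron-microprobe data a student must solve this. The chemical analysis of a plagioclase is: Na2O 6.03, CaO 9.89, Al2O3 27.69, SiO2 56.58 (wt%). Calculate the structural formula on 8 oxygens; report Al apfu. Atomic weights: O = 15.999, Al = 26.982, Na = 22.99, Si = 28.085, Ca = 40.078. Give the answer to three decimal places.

Na2O (M=61.979): mol = 0.09729; Na = 0.19458, O = 0.09729.
CaO (M=56.077): mol = 0.17636; Ca = 0.17636, O = 0.17636.
Al2O3 (M=101.961): mol = 0.27157; Al = 0.54314, O = 0.81471.
SiO2 (M=60.083): mol = 0.94170; Si = 0.94170, O = 1.88340.
ΣO = 2.97176; factor = 8/ΣO = 2.69201.
Al apfu = 0.54314 × 2.69201 = 1.462.

1.462 Al apfu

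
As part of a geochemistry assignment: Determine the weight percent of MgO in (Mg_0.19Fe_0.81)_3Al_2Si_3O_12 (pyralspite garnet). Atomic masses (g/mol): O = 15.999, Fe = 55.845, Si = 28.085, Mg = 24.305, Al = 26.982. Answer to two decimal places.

4.79 wt%

Molar mass of (Mg_0.19Fe_0.81)_3Al_2Si_3O_12 = 0.57*24.305 + 2.43*55.845 + 2*26.982 + 3*28.085 + 12*15.999 = 479.764 g/mol.
Each formula unit contains 0.57 Mg, equivalent to 0.57/1 = 0.5700 mol MgO.
M(MgO) = 1×24.305 + 1×15.999 = 40.304 g/mol.
Mass of MgO per formula unit = 0.5700 × 40.304 = 22.973 g.
MgO wt% = 22.973 / 479.764 × 100 = 4.79%.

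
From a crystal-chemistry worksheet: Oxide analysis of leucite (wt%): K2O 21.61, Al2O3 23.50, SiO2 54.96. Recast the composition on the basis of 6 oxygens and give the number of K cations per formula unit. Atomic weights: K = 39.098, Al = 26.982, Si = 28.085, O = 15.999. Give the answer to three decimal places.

1.001 K apfu

K2O (M=94.195): mol = 0.22942; K = 0.45884, O = 0.22942.
Al2O3 (M=101.961): mol = 0.23048; Al = 0.46096, O = 0.69144.
SiO2 (M=60.083): mol = 0.91473; Si = 0.91473, O = 1.82946.
ΣO = 2.75032; factor = 6/ΣO = 2.18156.
K apfu = 0.45884 × 2.18156 = 1.001.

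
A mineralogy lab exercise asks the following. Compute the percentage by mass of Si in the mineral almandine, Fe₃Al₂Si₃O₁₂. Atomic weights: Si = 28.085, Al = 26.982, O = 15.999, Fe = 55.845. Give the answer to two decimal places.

16.93 mass %

M(Fe₃Al₂Si₃O₁₂) = 497.742 g/mol.
Si contributes 3 × 28.085 = 84.255 g per mole.
84.255/497.742 = 0.1693 → 16.93%.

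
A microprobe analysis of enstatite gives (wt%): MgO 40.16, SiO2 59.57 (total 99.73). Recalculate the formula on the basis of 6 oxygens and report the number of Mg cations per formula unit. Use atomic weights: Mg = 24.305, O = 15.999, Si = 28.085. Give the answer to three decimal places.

2.007 Mg apfu

40.16 wt% MgO ÷ 40.304 g/mol = 0.99643 mol, giving 0.99643 Mg and 0.99643 O.
59.57 wt% SiO2 ÷ 60.083 g/mol = 0.99146 mol, giving 0.99146 Si and 1.98292 O.
Oxygen sums to 2.97935; scaling by 6/2.97935 = 2.01386 puts the formula on 6 O.
Mg: 0.99643 × 2.01386 = 2.007 atoms per formula unit.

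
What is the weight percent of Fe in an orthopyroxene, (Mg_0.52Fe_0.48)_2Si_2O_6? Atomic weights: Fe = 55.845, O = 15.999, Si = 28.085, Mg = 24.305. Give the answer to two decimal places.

M((Mg_0.52Fe_0.48)_2Si_2O_6) = 231.052 g/mol.
Fe contributes 0.96 × 55.845 = 53.611 g per mole.
53.611/231.052 = 0.2320 → 23.20%.

23.20 weight percent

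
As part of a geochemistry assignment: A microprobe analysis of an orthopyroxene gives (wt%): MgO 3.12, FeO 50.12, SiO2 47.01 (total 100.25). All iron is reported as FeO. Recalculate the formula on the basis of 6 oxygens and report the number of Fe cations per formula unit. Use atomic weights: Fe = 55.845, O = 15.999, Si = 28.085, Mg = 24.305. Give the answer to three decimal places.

1.789 Fe apfu

3.12 wt% MgO ÷ 40.304 g/mol = 0.07741 mol, giving 0.07741 Mg and 0.07741 O.
50.12 wt% FeO ÷ 71.844 g/mol = 0.69762 mol, giving 0.69762 Fe and 0.69762 O.
47.01 wt% SiO2 ÷ 60.083 g/mol = 0.78242 mol, giving 0.78242 Si and 1.56484 O.
Oxygen sums to 2.33987; scaling by 6/2.33987 = 2.56425 puts the formula on 6 O.
Fe: 0.69762 × 2.56425 = 1.789 atoms per formula unit.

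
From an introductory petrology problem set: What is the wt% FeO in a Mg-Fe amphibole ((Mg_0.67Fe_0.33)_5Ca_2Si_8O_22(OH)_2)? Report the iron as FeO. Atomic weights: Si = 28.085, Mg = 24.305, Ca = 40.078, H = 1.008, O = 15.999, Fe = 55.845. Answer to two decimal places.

13.71 wt%

Molar mass of (Mg_0.67Fe_0.33)_5Ca_2Si_8O_22(OH)_2 = 3.35×24.305 + 1.65×55.845 + 2×40.078 + 8×28.085 + 24×15.999 + 2×1.008 = 864.394 g/mol.
Each formula unit contains 1.65 Fe, equivalent to 1.65/1 = 1.6500 mol FeO.
M(FeO) = 1×55.845 + 1×15.999 = 71.844 g/mol.
Mass of FeO per formula unit = 1.6500 × 71.844 = 118.543 g.
FeO wt% = 118.543 / 864.394 × 100 = 13.71%.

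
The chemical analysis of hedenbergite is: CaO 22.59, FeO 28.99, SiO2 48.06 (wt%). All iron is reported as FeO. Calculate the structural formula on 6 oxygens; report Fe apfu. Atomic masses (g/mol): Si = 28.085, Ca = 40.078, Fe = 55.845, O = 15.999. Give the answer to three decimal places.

1.006 Fe apfu

22.59 wt% CaO ÷ 56.077 g/mol = 0.40284 mol, giving 0.40284 Ca and 0.40284 O.
28.99 wt% FeO ÷ 71.844 g/mol = 0.40351 mol, giving 0.40351 Fe and 0.40351 O.
48.06 wt% SiO2 ÷ 60.083 g/mol = 0.79989 mol, giving 0.79989 Si and 1.59978 O.
Oxygen sums to 2.40613; scaling by 6/2.40613 = 2.49363 puts the formula on 6 O.
Fe: 0.40351 × 2.49363 = 1.006 atoms per formula unit.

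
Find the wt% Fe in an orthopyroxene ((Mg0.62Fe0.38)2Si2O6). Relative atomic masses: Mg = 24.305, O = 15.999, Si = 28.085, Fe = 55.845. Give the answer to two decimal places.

18.88 wt%

M((Mg0.62Fe0.38)2Si2O6) = 224.744 g/mol.
Fe contributes 0.76 × 55.845 = 42.442 g per mole.
42.442/224.744 = 0.1888 → 18.88%.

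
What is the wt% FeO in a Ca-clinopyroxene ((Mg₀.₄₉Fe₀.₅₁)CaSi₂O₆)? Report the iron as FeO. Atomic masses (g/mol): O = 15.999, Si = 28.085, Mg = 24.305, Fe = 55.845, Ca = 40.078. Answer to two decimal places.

15.75 wt%

M((Mg₀.₄₉Fe₀.₅₁)CaSi₂O₆) = 232.632 g/mol; M(FeO) = 71.844 g/mol.
Moles FeO per formula unit = 0.51 Fe ÷ 1 = 0.5100.
FeO fraction = (0.5100 × 71.844) / 232.632 = 36.640/232.632 = 0.1575.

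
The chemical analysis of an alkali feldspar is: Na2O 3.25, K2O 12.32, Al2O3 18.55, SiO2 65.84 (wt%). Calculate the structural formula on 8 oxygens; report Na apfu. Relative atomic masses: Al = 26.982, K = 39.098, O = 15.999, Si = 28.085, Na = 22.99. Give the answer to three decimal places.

Na2O (M=61.979): mol = 0.05244; Na = 0.10488, O = 0.05244.
K2O (M=94.195): mol = 0.13079; K = 0.26158, O = 0.13079.
Al2O3 (M=101.961): mol = 0.18193; Al = 0.36386, O = 0.54579.
SiO2 (M=60.083): mol = 1.09582; Si = 1.09582, O = 2.19164.
ΣO = 2.92066; factor = 8/ΣO = 2.73911.
Na apfu = 0.10488 × 2.73911 = 0.287.

0.287 Na apfu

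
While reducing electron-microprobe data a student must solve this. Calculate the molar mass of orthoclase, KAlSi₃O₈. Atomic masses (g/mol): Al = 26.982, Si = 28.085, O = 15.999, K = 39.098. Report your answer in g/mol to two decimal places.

M = 1*39.098 + 1*26.982 + 3*28.085 + 8*15.999

278.33 g/mol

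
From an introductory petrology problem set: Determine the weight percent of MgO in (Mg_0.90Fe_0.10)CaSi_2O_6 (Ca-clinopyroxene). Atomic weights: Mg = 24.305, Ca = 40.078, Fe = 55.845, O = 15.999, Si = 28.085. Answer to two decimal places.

16.51 wt%

M((Mg_0.90Fe_0.10)CaSi_2O_6) = 219.701 g/mol; M(MgO) = 40.304 g/mol.
Moles MgO per formula unit = 0.90 Mg ÷ 1 = 0.9000.
MgO fraction = (0.9000 × 40.304) / 219.701 = 36.274/219.701 = 0.1651.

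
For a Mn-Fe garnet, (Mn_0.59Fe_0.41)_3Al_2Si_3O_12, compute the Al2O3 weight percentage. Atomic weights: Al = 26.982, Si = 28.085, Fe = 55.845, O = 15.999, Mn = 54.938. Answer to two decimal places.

20.55 wt%

M((Mn_0.59Fe_0.41)_3Al_2Si_3O_12) = 496.137 g/mol; M(Al2O3) = 101.961 g/mol.
Moles Al2O3 per formula unit = 2 Al ÷ 2 = 1.0000.
Al2O3 fraction = (1.0000 × 101.961) / 496.137 = 101.961/496.137 = 0.2055.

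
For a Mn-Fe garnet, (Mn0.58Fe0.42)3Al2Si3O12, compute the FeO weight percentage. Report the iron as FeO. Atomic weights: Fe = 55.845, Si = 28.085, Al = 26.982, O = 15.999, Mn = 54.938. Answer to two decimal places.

Formula mass = 496.164 g/mol.
1.26 Fe → 1.2600 mol FeO per formula unit; M(FeO) = 71.844, so FeO mass = 90.523 g.
90.523/496.164 × 100 = 18.24 wt%.

18.24 wt%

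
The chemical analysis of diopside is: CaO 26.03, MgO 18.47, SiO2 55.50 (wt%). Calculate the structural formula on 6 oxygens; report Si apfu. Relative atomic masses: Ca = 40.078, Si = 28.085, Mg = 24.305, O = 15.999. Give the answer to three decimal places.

CaO (M=56.077): mol = 0.46418; Ca = 0.46418, O = 0.46418.
MgO (M=40.304): mol = 0.45827; Mg = 0.45827, O = 0.45827.
SiO2 (M=60.083): mol = 0.92372; Si = 0.92372, O = 1.84744.
ΣO = 2.76989; factor = 6/ΣO = 2.16615.
Si apfu = 0.92372 × 2.16615 = 2.001.

2.001 Si apfu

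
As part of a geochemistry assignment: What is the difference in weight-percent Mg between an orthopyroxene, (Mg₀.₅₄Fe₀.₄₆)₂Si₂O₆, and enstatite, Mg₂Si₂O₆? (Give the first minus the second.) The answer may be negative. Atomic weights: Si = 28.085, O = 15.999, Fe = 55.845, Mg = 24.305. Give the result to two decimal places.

-12.79 percentage points

M((Mg₀.₅₄Fe₀.₄₆)₂Si₂O₆) = 229.791 g/mol, so wt% Mg = 26.249/229.791 × 100 = 11.42%.
M(Mg₂Si₂O₆) = 200.774 g/mol, so wt% Mg = 48.610/200.774 × 100 = 24.21%.
11.42 − 24.21 = -12.79 pp.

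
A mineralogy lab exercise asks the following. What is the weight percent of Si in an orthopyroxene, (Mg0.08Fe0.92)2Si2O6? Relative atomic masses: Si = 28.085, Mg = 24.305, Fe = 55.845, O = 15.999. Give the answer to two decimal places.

M((Mg0.08Fe0.92)2Si2O6) = 258.808 g/mol.
Si contributes 2 × 28.085 = 56.170 g per mole.
56.170/258.808 = 0.2170 → 21.70%.

21.70 mass %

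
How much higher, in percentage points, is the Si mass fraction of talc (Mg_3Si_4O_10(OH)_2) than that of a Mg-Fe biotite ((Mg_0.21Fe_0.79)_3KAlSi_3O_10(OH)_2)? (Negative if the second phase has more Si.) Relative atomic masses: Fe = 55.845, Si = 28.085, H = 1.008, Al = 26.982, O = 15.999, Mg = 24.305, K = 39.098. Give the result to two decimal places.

M(Mg_3Si_4O_10(OH)_2) = 379.259 g/mol, so wt% Si = 112.340/379.259 × 100 = 29.62%.
M((Mg_0.21Fe_0.79)_3KAlSi_3O_10(OH)_2) = 492.004 g/mol, so wt% Si = 84.255/492.004 × 100 = 17.12%.
29.62 − 17.12 = 12.50 pp.

12.50 percentage points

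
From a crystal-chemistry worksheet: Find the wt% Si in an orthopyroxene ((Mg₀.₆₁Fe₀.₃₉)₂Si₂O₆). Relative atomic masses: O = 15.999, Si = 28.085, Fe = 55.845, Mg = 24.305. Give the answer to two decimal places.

24.92 mass %

Formula mass = 1.22×24.305 + 0.78×55.845 + 2×28.085 + 6×15.999 = 225.375 g/mol, of which 56.170 g is Si.
So Si makes up 56.170/225.375 = 0.2492 of the mass, i.e. 24.92%.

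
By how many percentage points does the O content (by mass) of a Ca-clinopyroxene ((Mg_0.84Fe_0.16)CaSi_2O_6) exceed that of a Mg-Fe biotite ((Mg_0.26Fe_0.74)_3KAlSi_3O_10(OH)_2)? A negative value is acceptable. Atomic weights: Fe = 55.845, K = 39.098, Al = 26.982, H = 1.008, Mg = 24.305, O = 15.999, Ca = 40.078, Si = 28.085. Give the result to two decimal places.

3.92 percentage points

O in (Mg_0.84Fe_0.16)CaSi_2O_6: molar mass 221.593 g/mol; 6×15.999 = 95.994 g → 43.32 wt%.
O in (Mg_0.26Fe_0.74)_3KAlSi_3O_10(OH)_2: molar mass 487.273 g/mol; 12×15.999 = 191.988 g → 39.40 wt%.
Difference = 43.32 − 39.40 = 3.92 percentage points.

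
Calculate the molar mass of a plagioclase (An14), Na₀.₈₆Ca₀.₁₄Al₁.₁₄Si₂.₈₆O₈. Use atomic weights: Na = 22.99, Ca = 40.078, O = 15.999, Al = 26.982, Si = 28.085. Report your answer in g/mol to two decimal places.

264.46 g/mol

M = 0.86(22.99) + 0.14(40.078) + 1.14(26.982) + 2.86(28.085) + 8(15.999)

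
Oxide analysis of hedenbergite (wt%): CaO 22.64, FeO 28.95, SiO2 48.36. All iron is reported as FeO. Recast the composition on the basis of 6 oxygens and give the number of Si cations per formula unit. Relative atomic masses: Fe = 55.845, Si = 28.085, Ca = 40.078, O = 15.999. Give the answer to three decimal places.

1.999 Si apfu

CaO: 22.64/56.077 = 0.40373 mol → 0.40373 mol Ca, 0.40373 mol O.
FeO: 28.95/71.844 = 0.40296 mol → 0.40296 mol Fe, 0.40296 mol O.
SiO2: 48.36/60.083 = 0.80489 mol → 0.80489 mol Si, 1.60978 mol O.
Total oxygen = 2.41647 mol. Normalization factor = 6/2.41647 = 2.48296.
Si per 6 O = 0.80489 × 2.48296 = 1.999.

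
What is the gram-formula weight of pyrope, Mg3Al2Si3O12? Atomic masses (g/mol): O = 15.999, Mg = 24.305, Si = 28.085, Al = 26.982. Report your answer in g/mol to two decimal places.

M = 3×24.305 + 2×26.982 + 3×28.085 + 12×15.999

403.12 g/mol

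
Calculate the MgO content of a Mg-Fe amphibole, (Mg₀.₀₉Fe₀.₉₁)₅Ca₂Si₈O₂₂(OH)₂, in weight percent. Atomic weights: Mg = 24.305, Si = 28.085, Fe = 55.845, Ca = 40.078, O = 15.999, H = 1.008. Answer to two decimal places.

Formula mass = 955.860 g/mol.
0.45 Mg → 0.4500 mol MgO per formula unit; M(MgO) = 40.304, so MgO mass = 18.137 g.
18.137/955.860 × 100 = 1.90 wt%.

1.90 wt%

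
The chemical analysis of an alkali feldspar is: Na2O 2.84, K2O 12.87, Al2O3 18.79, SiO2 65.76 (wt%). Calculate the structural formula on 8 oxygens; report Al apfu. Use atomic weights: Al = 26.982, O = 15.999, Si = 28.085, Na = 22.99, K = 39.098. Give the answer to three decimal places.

2.84 wt% Na2O ÷ 61.979 g/mol = 0.04582 mol, giving 0.09164 Na and 0.04582 O.
12.87 wt% K2O ÷ 94.195 g/mol = 0.13663 mol, giving 0.27326 K and 0.13663 O.
18.79 wt% Al2O3 ÷ 101.961 g/mol = 0.18429 mol, giving 0.36858 Al and 0.55287 O.
65.76 wt% SiO2 ÷ 60.083 g/mol = 1.09449 mol, giving 1.09449 Si and 2.18898 O.
Oxygen sums to 2.92430; scaling by 8/2.92430 = 2.73570 puts the formula on 8 O.
Al: 0.36858 × 2.73570 = 1.008 atoms per formula unit.

1.008 Al apfu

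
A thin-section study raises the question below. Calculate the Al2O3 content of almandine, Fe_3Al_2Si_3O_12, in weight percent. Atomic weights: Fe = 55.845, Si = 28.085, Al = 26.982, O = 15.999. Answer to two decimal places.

20.48 wt%

Formula mass = 497.742 g/mol.
2 Al → 1.0000 mol Al2O3 per formula unit; M(Al2O3) = 101.961, so Al2O3 mass = 101.961 g.
101.961/497.742 × 100 = 20.48 wt%.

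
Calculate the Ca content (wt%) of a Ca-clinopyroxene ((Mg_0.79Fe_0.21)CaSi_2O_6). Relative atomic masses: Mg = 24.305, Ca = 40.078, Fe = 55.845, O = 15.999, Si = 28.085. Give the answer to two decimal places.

17.96 wt%

Formula mass = 0.79*24.305 + 0.21*55.845 + 1*40.078 + 2*28.085 + 6*15.999 = 223.170 g/mol, of which 40.078 g is Ca.
So Ca makes up 40.078/223.170 = 0.1796 of the mass, i.e. 17.96%.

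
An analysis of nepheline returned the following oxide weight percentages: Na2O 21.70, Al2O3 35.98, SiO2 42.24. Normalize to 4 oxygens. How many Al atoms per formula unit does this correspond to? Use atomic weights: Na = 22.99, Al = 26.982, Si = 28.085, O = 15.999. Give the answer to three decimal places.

21.70 wt% Na2O ÷ 61.979 g/mol = 0.35012 mol, giving 0.70024 Na and 0.35012 O.
35.98 wt% Al2O3 ÷ 101.961 g/mol = 0.35288 mol, giving 0.70576 Al and 1.05864 O.
42.24 wt% SiO2 ÷ 60.083 g/mol = 0.70303 mol, giving 0.70303 Si and 1.40606 O.
Oxygen sums to 2.81482; scaling by 4/2.81482 = 1.42105 puts the formula on 4 O.
Al: 0.70576 × 1.42105 = 1.003 atoms per formula unit.

1.003 Al apfu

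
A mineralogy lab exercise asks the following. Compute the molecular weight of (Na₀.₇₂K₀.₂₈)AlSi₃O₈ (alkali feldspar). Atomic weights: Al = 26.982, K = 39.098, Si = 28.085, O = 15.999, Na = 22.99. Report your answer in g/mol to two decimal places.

The formula mass is the sum 0.72(22.99) + 0.28(39.098) + 1(26.982) + 3(28.085) + 8(15.999).

266.73 g/mol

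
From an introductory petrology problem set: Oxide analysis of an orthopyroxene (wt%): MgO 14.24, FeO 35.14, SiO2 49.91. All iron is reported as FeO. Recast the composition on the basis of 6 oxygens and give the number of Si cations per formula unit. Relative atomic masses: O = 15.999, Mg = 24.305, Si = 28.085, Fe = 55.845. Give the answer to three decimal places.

1.991 Si apfu

MgO (M=40.304): mol = 0.35331; Mg = 0.35331, O = 0.35331.
FeO (M=71.844): mol = 0.48912; Fe = 0.48912, O = 0.48912.
SiO2 (M=60.083): mol = 0.83068; Si = 0.83068, O = 1.66136.
ΣO = 2.50379; factor = 6/ΣO = 2.39637.
Si apfu = 0.83068 × 2.39637 = 1.991.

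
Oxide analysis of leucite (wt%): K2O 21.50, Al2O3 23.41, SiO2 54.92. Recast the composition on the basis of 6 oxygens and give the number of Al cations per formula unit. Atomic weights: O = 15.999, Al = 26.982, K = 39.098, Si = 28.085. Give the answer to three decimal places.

1.004 Al apfu

K2O: 21.50/94.195 = 0.22825 mol → 0.45650 mol K, 0.22825 mol O.
Al2O3: 23.41/101.961 = 0.22960 mol → 0.45920 mol Al, 0.68880 mol O.
SiO2: 54.92/60.083 = 0.91407 mol → 0.91407 mol Si, 1.82814 mol O.
Total oxygen = 2.74519 mol. Normalization factor = 6/2.74519 = 2.18564.
Al per 6 O = 0.45920 × 2.18564 = 1.004.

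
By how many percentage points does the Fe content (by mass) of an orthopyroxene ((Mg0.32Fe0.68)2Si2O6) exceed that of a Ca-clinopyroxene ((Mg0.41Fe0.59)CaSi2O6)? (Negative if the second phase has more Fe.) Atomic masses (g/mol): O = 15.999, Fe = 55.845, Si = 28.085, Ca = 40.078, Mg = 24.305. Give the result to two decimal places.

17.16 percentage points

First mineral: 75.949 g Fe in 243.668 g formula = 31.17 wt% Fe.
Second mineral: 32.949 g Fe in 235.156 g formula = 14.01 wt% Fe.
31.17% − 14.01% gives a difference of 17.16 percentage points.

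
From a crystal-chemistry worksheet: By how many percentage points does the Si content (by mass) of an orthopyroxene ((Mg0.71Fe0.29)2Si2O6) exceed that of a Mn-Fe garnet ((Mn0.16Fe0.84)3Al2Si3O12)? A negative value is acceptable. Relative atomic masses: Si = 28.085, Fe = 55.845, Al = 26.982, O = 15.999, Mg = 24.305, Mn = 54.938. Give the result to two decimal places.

8.70 percentage points

First mineral: 56.170 g Si in 219.067 g formula = 25.64 wt% Si.
Second mineral: 84.255 g Si in 497.307 g formula = 16.94 wt% Si.
25.64% − 16.94% gives a difference of 8.70 percentage points.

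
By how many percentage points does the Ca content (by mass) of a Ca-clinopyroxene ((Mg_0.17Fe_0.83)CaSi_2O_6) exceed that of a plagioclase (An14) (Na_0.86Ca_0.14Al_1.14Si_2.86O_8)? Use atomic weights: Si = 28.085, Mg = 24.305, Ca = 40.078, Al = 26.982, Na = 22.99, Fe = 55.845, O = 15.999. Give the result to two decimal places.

M((Mg_0.17Fe_0.83)CaSi_2O_6) = 242.725 g/mol, so wt% Ca = 40.078/242.725 × 100 = 16.51%.
M(Na_0.86Ca_0.14Al_1.14Si_2.86O_8) = 264.457 g/mol, so wt% Ca = 5.611/264.457 × 100 = 2.12%.
16.51 − 2.12 = 14.39 pp.

14.39 percentage points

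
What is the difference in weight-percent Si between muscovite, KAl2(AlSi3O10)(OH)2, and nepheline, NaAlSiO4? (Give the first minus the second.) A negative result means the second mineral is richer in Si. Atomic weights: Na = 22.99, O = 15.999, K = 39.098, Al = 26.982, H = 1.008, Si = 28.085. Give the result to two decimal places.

Si in KAl2(AlSi3O10)(OH)2: molar mass 398.303 g/mol; 3×28.085 = 84.255 g → 21.15 wt%.
Si in NaAlSiO4: molar mass 142.053 g/mol; 1×28.085 = 28.085 g → 19.77 wt%.
Difference = 21.15 − 19.77 = 1.38 percentage points.

1.38 percentage points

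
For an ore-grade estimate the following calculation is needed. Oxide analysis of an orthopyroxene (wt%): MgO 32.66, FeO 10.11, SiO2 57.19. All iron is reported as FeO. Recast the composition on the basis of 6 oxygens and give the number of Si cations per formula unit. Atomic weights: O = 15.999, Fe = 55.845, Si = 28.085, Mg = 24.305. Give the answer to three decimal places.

2.001 Si apfu

32.66 wt% MgO ÷ 40.304 g/mol = 0.81034 mol, giving 0.81034 Mg and 0.81034 O.
10.11 wt% FeO ÷ 71.844 g/mol = 0.14072 mol, giving 0.14072 Fe and 0.14072 O.
57.19 wt% SiO2 ÷ 60.083 g/mol = 0.95185 mol, giving 0.95185 Si and 1.90370 O.
Oxygen sums to 2.85476; scaling by 6/2.85476 = 2.10175 puts the formula on 6 O.
Si: 0.95185 × 2.10175 = 2.001 atoms per formula unit.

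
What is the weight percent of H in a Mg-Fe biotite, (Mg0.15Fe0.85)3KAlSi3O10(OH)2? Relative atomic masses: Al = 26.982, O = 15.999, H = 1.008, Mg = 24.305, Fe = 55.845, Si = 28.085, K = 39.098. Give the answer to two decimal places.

Formula mass = 0.45*24.305 + 2.55*55.845 + 1*39.098 + 1*26.982 + 3*28.085 + 12*15.999 + 2*1.008 = 497.681 g/mol, of which 2.016 g is H.
So H makes up 2.016/497.681 = 0.0041 of the mass, i.e. 0.41%.

0.41 weight percent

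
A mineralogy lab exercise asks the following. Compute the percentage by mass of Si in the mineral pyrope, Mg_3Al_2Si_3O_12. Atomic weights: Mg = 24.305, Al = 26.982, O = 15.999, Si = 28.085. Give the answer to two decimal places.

20.90 weight percent

Molar mass of Mg_3Al_2Si_3O_12: 3*24.305 + 2*26.982 + 3*28.085 + 12*15.999 = 403.122 g/mol.
Mass of Si per formula unit: 3 × 28.085 = 84.255 g.
Weight fraction Si = 84.255 / 403.122 = 0.2090.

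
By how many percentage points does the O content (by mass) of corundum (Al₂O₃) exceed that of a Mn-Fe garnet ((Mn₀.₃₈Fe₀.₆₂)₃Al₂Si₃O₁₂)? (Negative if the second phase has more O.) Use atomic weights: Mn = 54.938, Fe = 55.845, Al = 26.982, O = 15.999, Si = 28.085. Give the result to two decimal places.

8.42 percentage points

M(Al₂O₃) = 101.961 g/mol, so wt% O = 47.997/101.961 × 100 = 47.07%.
M((Mn₀.₃₈Fe₀.₆₂)₃Al₂Si₃O₁₂) = 496.708 g/mol, so wt% O = 191.988/496.708 × 100 = 38.65%.
47.07 − 38.65 = 8.42 pp.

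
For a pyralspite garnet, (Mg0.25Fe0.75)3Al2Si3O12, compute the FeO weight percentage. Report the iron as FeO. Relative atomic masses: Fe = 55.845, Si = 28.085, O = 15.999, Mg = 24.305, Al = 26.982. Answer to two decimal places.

34.10 wt%

Formula mass = 474.087 g/mol.
2.25 Fe → 2.2500 mol FeO per formula unit; M(FeO) = 71.844, so FeO mass = 161.649 g.
161.649/474.087 × 100 = 34.10 wt%.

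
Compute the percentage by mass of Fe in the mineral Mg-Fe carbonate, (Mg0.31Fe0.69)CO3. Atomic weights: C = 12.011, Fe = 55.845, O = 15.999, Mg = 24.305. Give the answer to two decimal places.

Molar mass of (Mg0.31Fe0.69)CO3: 0.31×24.305 + 0.69×55.845 + 1×12.011 + 3×15.999 = 106.076 g/mol.
Mass of Fe per formula unit: 0.69 × 55.845 = 38.533 g.
Weight fraction Fe = 38.533 / 106.076 = 0.3633.

36.33 wt%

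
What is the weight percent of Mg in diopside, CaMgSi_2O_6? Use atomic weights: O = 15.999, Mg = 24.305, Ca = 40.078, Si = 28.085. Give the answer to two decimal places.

Formula mass = 1*40.078 + 1*24.305 + 2*28.085 + 6*15.999 = 216.547 g/mol, of which 24.305 g is Mg.
So Mg makes up 24.305/216.547 = 0.1122 of the mass, i.e. 11.22%.

11.22 wt%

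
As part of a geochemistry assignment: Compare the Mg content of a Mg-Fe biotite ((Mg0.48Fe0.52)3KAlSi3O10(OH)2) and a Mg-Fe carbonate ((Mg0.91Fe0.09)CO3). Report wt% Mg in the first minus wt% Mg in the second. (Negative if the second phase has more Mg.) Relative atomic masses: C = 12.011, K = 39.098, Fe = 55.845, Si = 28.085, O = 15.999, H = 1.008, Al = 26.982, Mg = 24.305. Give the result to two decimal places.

-17.88 percentage points

M((Mg0.48Fe0.52)3KAlSi3O10(OH)2) = 466.456 g/mol, so wt% Mg = 34.999/466.456 × 100 = 7.50%.
M((Mg0.91Fe0.09)CO3) = 87.152 g/mol, so wt% Mg = 22.118/87.152 × 100 = 25.38%.
7.50 − 25.38 = -17.88 pp.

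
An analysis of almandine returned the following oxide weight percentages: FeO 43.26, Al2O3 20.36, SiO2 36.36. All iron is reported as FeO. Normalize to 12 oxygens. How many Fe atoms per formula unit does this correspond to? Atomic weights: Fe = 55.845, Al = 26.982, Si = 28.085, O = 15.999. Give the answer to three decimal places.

2.996 Fe apfu

FeO (M=71.844): mol = 0.60214; Fe = 0.60214, O = 0.60214.
Al2O3 (M=101.961): mol = 0.19968; Al = 0.39936, O = 0.59904.
SiO2 (M=60.083): mol = 0.60516; Si = 0.60516, O = 1.21032.
ΣO = 2.41150; factor = 12/ΣO = 4.97616.
Fe apfu = 0.60214 × 4.97616 = 2.996.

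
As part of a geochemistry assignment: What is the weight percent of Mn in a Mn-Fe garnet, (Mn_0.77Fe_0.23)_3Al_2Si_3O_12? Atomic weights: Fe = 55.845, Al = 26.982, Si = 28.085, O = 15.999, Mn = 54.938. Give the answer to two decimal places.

Molar mass of (Mn_0.77Fe_0.23)_3Al_2Si_3O_12: 2.31*54.938 + 0.69*55.845 + 2*26.982 + 3*28.085 + 12*15.999 = 495.647 g/mol.
Mass of Mn per formula unit: 2.31 × 54.938 = 126.907 g.
Weight fraction Mn = 126.907 / 495.647 = 0.2560.

25.60 weight percent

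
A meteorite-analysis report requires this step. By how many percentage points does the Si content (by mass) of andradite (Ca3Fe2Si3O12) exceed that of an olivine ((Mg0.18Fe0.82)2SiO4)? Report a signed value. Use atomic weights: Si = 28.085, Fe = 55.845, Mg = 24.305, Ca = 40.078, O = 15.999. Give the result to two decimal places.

M(Ca3Fe2Si3O12) = 508.167 g/mol, so wt% Si = 84.255/508.167 × 100 = 16.58%.
M((Mg0.18Fe0.82)2SiO4) = 192.417 g/mol, so wt% Si = 28.085/192.417 × 100 = 14.60%.
16.58 − 14.60 = 1.98 pp.

1.98 percentage points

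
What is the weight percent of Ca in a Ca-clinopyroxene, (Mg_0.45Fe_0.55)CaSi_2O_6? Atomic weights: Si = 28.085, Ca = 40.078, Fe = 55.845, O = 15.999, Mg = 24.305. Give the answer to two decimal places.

17.14 wt%

Molar mass of (Mg_0.45Fe_0.55)CaSi_2O_6: 0.45*24.305 + 0.55*55.845 + 1*40.078 + 2*28.085 + 6*15.999 = 233.894 g/mol.
Mass of Ca per formula unit: 1 × 40.078 = 40.078 g.
Weight fraction Ca = 40.078 / 233.894 = 0.1714.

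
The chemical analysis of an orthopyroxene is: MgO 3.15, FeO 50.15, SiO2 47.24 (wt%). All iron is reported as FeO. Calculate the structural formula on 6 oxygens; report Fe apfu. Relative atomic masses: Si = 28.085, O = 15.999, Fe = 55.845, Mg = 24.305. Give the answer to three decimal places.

3.15 wt% MgO ÷ 40.304 g/mol = 0.07816 mol, giving 0.07816 Mg and 0.07816 O.
50.15 wt% FeO ÷ 71.844 g/mol = 0.69804 mol, giving 0.69804 Fe and 0.69804 O.
47.24 wt% SiO2 ÷ 60.083 g/mol = 0.78625 mol, giving 0.78625 Si and 1.57250 O.
Oxygen sums to 2.34870; scaling by 6/2.34870 = 2.55460 puts the formula on 6 O.
Fe: 0.69804 × 2.55460 = 1.783 atoms per formula unit.

1.783 Fe apfu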